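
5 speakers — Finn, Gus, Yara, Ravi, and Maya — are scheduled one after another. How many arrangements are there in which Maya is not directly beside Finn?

72

There are 5! = 120 arrangements in all. If Maya and Finn are adjacent, merging them into one block gives 2·(4)! = 48 arrangements.
So 120 − 48 = 72 arrangements keep them apart.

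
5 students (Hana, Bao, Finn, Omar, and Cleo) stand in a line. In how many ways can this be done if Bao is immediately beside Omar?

Glue Bao and Omar into one block (2 internal orders), leaving 4 units to arrange in a row.
So the count is 2·(4)! = 48.

48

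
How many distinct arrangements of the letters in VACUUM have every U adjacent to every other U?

120

Treat the 2 copies of U as a single block. The multiset to arrange is then {UU, A, C, M, V}, 5 items in all.
All 5 items are distinct, so there are (5)! = 120 arrangements.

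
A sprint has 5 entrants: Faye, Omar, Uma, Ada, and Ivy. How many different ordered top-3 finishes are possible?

This is an ordered selection of 3 from 5: P(5,3).
That gives 5 × 4 × 3 = 60.

60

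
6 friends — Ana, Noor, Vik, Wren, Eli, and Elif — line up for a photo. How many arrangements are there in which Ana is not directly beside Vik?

480

There are 6! = 720 arrangements in all. If Ana and Vik are adjacent, merging them into one block gives 2·(5)! = 240 arrangements.
Complementary counting: 720 − 240 = 480.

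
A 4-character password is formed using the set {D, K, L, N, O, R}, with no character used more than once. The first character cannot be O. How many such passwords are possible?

300

The first character has 6−1 = 5 choices (anything except O).
The remaining 3 characters are filled from the other 5 symbols without repetition: 5 × 4 × 3 = 60.
Total: 5 × 60 = 300.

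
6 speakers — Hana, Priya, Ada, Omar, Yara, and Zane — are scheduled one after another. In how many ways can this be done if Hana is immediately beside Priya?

Treat {Hana, Priya} as a single unit. There are 5 units to order, and the pair itself can be ordered 2 ways.
That gives 2 × 5! = 2 × 120 = 240.

240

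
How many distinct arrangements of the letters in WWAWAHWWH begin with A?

Fix A in the first position and arrange the remaining 8 letters.
Those 8 letters have H appearing twice and W appearing 5 times, giving (8)!/(5!·2!) = 168.

168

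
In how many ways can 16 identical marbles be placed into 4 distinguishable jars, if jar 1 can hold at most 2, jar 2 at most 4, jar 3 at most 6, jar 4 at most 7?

19

Ignoring the caps, the number of non-negative solutions to x_1+…+x_4 = 16 is C(19,3) = 969.
Subtract solutions that violate a single cap (substitute x_i' = x_i − (cap_i+1)): x_1 ≥ 3 gives C(16,3) = 560; x_2 ≥ 5 gives C(14,3) = 364; x_3 ≥ 7 gives C(12,3) = 220; x_4 ≥ 8 gives C(11,3) = 165. Together 1309.
Add back pairs where two caps are both exceeded: 165 + 84 + 56 + 35 + 20 + 4 = 364.
Subtract triples: 4 + 1 + 0 + 0 = 5.
By inclusion–exclusion the count is 969 − 1309 + 364 − 5 = 19.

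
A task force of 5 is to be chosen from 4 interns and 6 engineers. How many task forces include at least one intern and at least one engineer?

246

Total 5-person selections from all 10: C(10,5) = 252.
Subtract selections that omit an entire group: no interns → C(6,5) = 6; no engineers → C(4,5) = 0.
Both groups omitted at once is impossible, so 252 − 6 = 246.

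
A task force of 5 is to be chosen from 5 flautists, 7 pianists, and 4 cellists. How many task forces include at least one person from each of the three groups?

3010

Unrestricted: C(16,5) = 4368 ways to pick any 5 of the 16.
Selections missing a whole group: no flautists → C(11,5) = 462; no pianists → C(9,5) = 126; no cellists → C(12,5) = 792.
Add back selections omitting two groups (i.e. drawn from a single group): C(5,5) + C(7,5) + C(4,5) = 22.
By inclusion–exclusion: 4368 − 1380 + 22 = 3010.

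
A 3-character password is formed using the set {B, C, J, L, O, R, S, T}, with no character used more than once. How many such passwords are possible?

Choose and order 3 of the 8 symbols: the first character has 8 options, the next 7, then 6.
That product is 8 × 7 × 6 = 336.

336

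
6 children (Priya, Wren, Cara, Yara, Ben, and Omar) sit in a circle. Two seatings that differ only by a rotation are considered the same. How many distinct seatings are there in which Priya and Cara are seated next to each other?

Glue Priya and Cara into a block (2 internal orders). Seating 5 units around a circle gives (4)! arrangements.
So 2 × (4)! = 2 × 24 = 48.

48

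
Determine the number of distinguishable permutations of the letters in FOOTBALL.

10080

Letter multiplicities in FOOTBALL: A×1, B×1, F×1, L×2, O×2, T×1.
The number of distinct arrangements is 8!/(2!·2!) = 40320/4 = 10080.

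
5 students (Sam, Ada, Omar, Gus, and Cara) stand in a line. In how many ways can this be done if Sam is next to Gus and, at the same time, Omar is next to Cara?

24

Treat {Sam,Gus} as one block (2 orders) and {Omar,Cara} as another (2 orders).
That leaves 3 units to arrange: 2 × 2 × 3! = 4 × 6 = 24.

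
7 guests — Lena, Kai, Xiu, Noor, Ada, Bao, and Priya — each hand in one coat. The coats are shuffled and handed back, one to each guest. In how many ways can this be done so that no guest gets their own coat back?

1854

This is the derangement count D_7: permutations of 7 items with no fixed point.
By inclusion–exclusion this is Σ_{j=0}^{7} (−1)^j C(7,j)·(7−j)!.
Computing: 5040 − 5040 + 2520 − 840 + 210 − 42 + 7 − 1 = 1854.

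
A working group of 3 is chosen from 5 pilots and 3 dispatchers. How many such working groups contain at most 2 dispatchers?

Split by how many dispatchers are chosen (0 through 2).
Sum: C(3,0)·C(5,3) + C(3,1)·C(5,2) + C(3,2)·C(5,1) = 10 + 30 + 15 = 55.

55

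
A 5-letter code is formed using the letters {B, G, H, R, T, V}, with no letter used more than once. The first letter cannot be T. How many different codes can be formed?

600

The first letter has 6−1 = 5 choices (anything except T).
The remaining 4 letters are filled from the other 5 symbols without repetition: 5 × 4 × 3 × 2 = 120.
Total: 5 × 120 = 600.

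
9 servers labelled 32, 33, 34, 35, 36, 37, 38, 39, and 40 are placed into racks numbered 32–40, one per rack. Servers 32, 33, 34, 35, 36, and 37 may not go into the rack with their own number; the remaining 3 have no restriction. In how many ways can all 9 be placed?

Let Aᵢ (for 32 ≤ i ≤ 37) be the placements that put server i in its forbidden rack. Any j of these fix j positions, leaving (9−j)! ways to fill the rest, and there are C(6,j) ways to pick which j.
By inclusion–exclusion, the number of valid placements is Σ_{j=0}^{6} (−1)^j C(6,j)·(9−j)!.
Computing: 362880 − 241920 + 75600 − 14400 + 1800 − 144 + 6 = 183822.

183822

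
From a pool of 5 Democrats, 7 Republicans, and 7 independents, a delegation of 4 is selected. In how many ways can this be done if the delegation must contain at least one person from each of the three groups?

Total 4-person selections from all 19: C(19,4) = 3876.
Subtract selections that omit an entire group: no Democrats → C(14,4) = 1001; no Republicans → C(12,4) = 495; no independents → C(12,4) = 495.
Add back selections omitting two groups (i.e. drawn from a single group): C(5,4) + C(7,4) + C(7,4) = 75.
By inclusion–exclusion: 3876 − 1991 + 75 = 1960.

1960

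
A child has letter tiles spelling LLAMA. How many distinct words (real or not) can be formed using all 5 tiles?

30

Letter multiplicities in LLAMA: A×2, L×2, M×1.
Dividing 5! = 120 by 2!·2! = 4 for the repeated letters gives 30.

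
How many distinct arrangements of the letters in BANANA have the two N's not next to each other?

40

Total arrangements of BANANA: 6!/(3!·2!) = 60.
Arrangements with the N's together: treat NN as one letter, giving (5)!/(3!) = 20.
Subtracting, 60 − 20 = 40 arrangements keep the N's apart.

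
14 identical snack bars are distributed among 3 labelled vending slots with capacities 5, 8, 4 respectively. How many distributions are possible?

Ignoring the caps, the number of non-negative solutions to x_1+…+x_3 = 14 is C(16,2) = 120.
Subtract solutions that violate a single cap (substitute x_i' = x_i − (cap_i+1)): x_1 ≥ 6 gives C(10,2) = 45; x_2 ≥ 9 gives C(7,2) = 21; x_3 ≥ 5 gives C(11,2) = 55. Together 121.
Add back pairs where two caps are both exceeded: 0 + 10 + 1 = 11.
By inclusion–exclusion the count is 120 − 121 + 11 = 10.

10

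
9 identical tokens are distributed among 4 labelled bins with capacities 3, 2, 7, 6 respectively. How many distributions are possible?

Without the upper bounds there are C(12,3) = 220 ways to split 9 among 4 bins.
Subtract solutions that violate a single cap (substitute x_i' = x_i − (cap_i+1)): x_1 ≥ 4 gives C(8,3) = 56; x_2 ≥ 3 gives C(9,3) = 84; x_3 ≥ 8 gives C(4,3) = 4; x_4 ≥ 7 gives C(5,3) = 10. Together 154.
Add back pairs where two caps are both exceeded: 10 + 0 + 0 + 0 + 0 + 0 = 10.
By inclusion–exclusion the count is 220 − 154 + 10 = 76.

76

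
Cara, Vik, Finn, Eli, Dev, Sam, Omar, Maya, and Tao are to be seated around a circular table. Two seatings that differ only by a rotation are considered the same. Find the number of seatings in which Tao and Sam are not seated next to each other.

All circular seatings of 9 people number (8)! = 40320.
Those with Tao next to Sam: fuse the pair into one unit and seat 8 units around a circle — 2·(7)! = 10080.
Subtracting, 40320 − 10080 = 30240.

30240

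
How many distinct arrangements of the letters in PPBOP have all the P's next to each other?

6

Treat the 3 copies of P as a single block. The multiset to arrange is then {PPP, B, O}, 3 items in all.
All 3 items are distinct, so there are (3)! = 6 arrangements.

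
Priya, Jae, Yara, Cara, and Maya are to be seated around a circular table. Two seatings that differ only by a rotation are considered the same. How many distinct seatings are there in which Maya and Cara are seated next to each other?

12

Glue Maya and Cara into a block (2 internal orders). Seating 4 units around a circle gives (3)! arrangements.
So 2 × (3)! = 2 × 6 = 12.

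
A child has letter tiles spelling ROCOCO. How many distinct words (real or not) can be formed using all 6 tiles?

The 6 letters of ROCOCO have repeats: C appearing twice and O appearing 3 times.
So there are 6! / (3!·2!) = 60 distinguishable arrangements.

60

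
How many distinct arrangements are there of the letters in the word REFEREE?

105

Letter multiplicities in REFEREE: E×4, F×1, R×2.
So there are 7! / (4!·2!) = 105 distinguishable arrangements.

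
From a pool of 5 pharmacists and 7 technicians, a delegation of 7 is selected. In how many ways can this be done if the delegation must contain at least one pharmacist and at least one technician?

791

With no constraint there are C(12,7) = 792 possible selections.
Subtract selections that omit an entire group: no pharmacists → C(7,7) = 1; no technicians → C(5,7) = 0.
Both groups omitted at once is impossible, so 792 − 1 = 791.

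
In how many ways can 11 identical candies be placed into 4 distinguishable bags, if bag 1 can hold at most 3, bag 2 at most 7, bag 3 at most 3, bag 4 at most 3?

By stars and bars, unrestricted non-negative solutions to x_1+…+x_4 = 11 number C(11+3,3) = 364.
Subtract solutions that violate a single cap (substitute x_i' = x_i − (cap_i+1)): x_1 ≥ 4 gives C(10,3) = 120; x_2 ≥ 8 gives C(6,3) = 20; x_3 ≥ 4 gives C(10,3) = 120; x_4 ≥ 4 gives C(10,3) = 120. Together 380.
Add back pairs where two caps are both exceeded: 0 + 20 + 20 + 0 + 0 + 20 = 60.
By inclusion–exclusion the count is 364 − 380 + 60 = 44.

44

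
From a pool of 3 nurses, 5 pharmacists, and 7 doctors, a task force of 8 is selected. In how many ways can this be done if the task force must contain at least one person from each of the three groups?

Unrestricted: C(15,8) = 6435 ways to pick any 8 of the 15.
Selections missing a whole group: no nurses → C(12,8) = 495; no pharmacists → C(10,8) = 45; no doctors → C(8,8) = 1.
Add back selections omitting two groups (i.e. drawn from a single group): C(3,8) + C(5,8) + C(7,8) = 0.
By inclusion–exclusion: 6435 − 541 + 0 = 5894.

5894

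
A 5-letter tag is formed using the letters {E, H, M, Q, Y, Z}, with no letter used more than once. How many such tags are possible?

720

Choose and order 5 of the 6 symbols: the first letter has 6 options, the next 5, and so on down to 2.
That product is 6 × 5 × 4 × 3 × 2 = 720.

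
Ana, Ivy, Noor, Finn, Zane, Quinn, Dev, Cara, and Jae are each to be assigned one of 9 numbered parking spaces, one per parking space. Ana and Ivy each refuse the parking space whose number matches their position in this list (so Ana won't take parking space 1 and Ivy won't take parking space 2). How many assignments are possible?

287280

Let Aᵢ (for i ∈ {1, 2}) be the placements that put person i in their forbidden parking space. Any j of these fix j positions, leaving (9−j)! ways to fill the rest, and there are C(2,j) ways to pick which j.
By inclusion–exclusion, the number of valid placements is Σ_{j=0}^{2} (−1)^j C(2,j)·(9−j)!.
Computing: 362880 − 80640 + 5040 = 287280.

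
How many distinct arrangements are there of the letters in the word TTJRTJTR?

420

TTJRTJTR has 8 letters with J appearing twice, R appearing twice, and T appearing 4 times.
The number of distinct arrangements is 8!/(4!·2!·2!) = 40320/96 = 420.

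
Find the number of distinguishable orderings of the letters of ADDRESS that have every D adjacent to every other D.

Treat the 2 copies of D as a single block. The multiset to arrange is then {DD, A, E, R, S, S}, 6 items in all.
That gives (6)!/(2!) = 360 arrangements.

360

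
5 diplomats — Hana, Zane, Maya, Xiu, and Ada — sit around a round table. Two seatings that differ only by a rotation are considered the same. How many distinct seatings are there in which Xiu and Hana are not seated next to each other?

12

All circular seatings of 5 people number (4)! = 24.
Seatings with Xiu beside Hana: treat them as a block with 2 internal orders, giving 2 × (3)! = 12.
Subtracting, 24 − 12 = 12.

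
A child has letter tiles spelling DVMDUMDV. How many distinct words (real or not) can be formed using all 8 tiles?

DVMDUMDV has 8 letters with D appearing 3 times, M appearing twice, and V appearing twice.
So there are 8! / (3!·2!·2!) = 1680 distinguishable arrangements.

1680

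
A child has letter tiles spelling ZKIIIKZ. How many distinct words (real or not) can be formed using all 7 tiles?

210

The 7 letters of ZKIIIKZ have repeats: I appearing 3 times, K appearing twice, and Z appearing twice.
The number of distinct arrangements is 7!/(3!·2!·2!) = 5040/24 = 210.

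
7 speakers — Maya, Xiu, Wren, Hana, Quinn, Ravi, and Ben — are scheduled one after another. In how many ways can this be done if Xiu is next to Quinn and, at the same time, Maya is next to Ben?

480

Treat {Xiu,Quinn} as one block (2 orders) and {Maya,Ben} as another (2 orders).
That leaves 5 units to arrange: 2 × 2 × 5! = 4 × 120 = 480.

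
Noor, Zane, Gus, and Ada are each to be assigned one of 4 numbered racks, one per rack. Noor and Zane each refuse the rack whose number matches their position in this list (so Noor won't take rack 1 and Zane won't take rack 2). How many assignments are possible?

14

Let Aᵢ (for i ∈ {1, 2}) be the placements that put person i in their forbidden rack. Any j of these fix j positions, leaving (4−j)! ways to fill the rest, and there are C(2,j) ways to pick which j.
By inclusion–exclusion, the number of valid placements is Σ_{j=0}^{2} (−1)^j C(2,j)·(4−j)!.
Computing: 24 − 12 + 2 = 14.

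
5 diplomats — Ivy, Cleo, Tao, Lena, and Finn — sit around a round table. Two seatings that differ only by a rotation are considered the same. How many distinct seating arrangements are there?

24

Around a circle, 5 distinct people have 5!/5 = (4)! = 24 rotationally distinct seatings.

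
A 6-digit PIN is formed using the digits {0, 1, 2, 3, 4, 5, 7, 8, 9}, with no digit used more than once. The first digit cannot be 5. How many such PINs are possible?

53760

The first digit has 9−1 = 8 choices (anything except 5).
The remaining 5 digits are filled from the other 8 symbols without repetition: 8 × 7 × 6 × 5 × 4 = 6720.
Total: 8 × 6720 = 53760.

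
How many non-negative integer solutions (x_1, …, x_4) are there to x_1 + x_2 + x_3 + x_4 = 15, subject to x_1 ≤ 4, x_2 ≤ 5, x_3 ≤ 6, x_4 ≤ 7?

By stars and bars, unrestricted non-negative solutions to x_1+…+x_4 = 15 number C(15+3,3) = 816.
Subtract solutions that violate a single cap (substitute x_i' = x_i − (cap_i+1)): x_1 ≥ 5 gives C(13,3) = 286; x_2 ≥ 6 gives C(12,3) = 220; x_3 ≥ 7 gives C(11,3) = 165; x_4 ≥ 8 gives C(10,3) = 120. Together 791.
Add back pairs where two caps are both exceeded: 35 + 20 + 10 + 10 + 4 + 1 = 80.
By inclusion–exclusion the count is 816 − 791 + 80 = 105.

105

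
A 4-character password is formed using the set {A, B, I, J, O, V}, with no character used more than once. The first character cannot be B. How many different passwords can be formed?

The first character has 6−1 = 5 choices (anything except B).
The remaining 3 characters are filled from the other 5 symbols without repetition: 5 × 4 × 3 = 60.
Total: 5 × 60 = 300.

300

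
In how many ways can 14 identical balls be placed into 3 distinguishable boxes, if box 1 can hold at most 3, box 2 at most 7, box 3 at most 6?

6

By stars and bars, unrestricted non-negative solutions to x_1+…+x_3 = 14 number C(14+2,2) = 120.
Subtract solutions that violate a single cap (substitute x_i' = x_i − (cap_i+1)): x_1 ≥ 4 gives C(12,2) = 66; x_2 ≥ 8 gives C(8,2) = 28; x_3 ≥ 7 gives C(9,2) = 36. Together 130.
Add back pairs where two caps are both exceeded: 6 + 10 + 0 = 16.
By inclusion–exclusion the count is 120 − 130 + 16 = 6.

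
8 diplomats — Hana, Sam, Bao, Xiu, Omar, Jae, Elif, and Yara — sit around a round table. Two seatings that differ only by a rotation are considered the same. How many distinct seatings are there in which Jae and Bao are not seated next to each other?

3600

Without the restriction there are (7)! = 5040 seatings.
Seatings with Jae beside Bao: treat them as a block with 2 internal orders, giving 2 × (6)! = 1440.
Subtracting, 5040 − 1440 = 3600.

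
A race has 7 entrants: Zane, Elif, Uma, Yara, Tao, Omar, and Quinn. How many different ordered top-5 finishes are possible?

There are 7 choices for 1st place, 6 for 2nd, and so on down to 3 for position 5.
That gives 7 × 6 × 5 × 4 × 3 = 2520.

2520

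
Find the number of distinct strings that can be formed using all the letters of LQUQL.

30

LQUQL has 5 letters with L appearing twice and Q appearing twice.
Dividing 5! = 120 by 2!·2! = 4 for the repeated letters gives 30.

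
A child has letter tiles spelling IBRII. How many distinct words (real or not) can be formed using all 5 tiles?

20

The 5 letters of IBRII have repeats: I appearing 3 times.
So there are 5! / (3!) = 20 distinguishable arrangements.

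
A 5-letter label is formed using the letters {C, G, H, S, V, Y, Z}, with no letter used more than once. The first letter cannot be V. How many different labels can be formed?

The first letter has 7−1 = 6 choices (anything except V).
The remaining 4 letters are filled from the other 6 symbols without repetition: 6 × 5 × 4 × 3 = 360.
Total: 6 × 360 = 2160.

2160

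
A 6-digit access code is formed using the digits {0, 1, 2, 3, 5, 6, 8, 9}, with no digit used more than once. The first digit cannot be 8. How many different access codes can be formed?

17640

The first digit has 8−1 = 7 choices (anything except 8).
The remaining 5 digits are filled from the other 7 symbols without repetition: 7 × 6 × 5 × 4 × 3 = 2520.
Total: 7 × 2520 = 17640.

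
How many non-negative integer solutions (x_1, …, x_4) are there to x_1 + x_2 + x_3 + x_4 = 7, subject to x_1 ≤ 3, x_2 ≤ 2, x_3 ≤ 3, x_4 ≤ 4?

By stars and bars, unrestricted non-negative solutions to x_1+…+x_4 = 7 number C(7+3,3) = 120.
Subtract solutions that violate a single cap (substitute x_i' = x_i − (cap_i+1)): x_1 ≥ 4 gives C(6,3) = 20; x_2 ≥ 3 gives C(7,3) = 35; x_3 ≥ 4 gives C(6,3) = 20; x_4 ≥ 5 gives C(5,3) = 10. Together 85.
Add back pairs where two caps are both exceeded: 1 + 0 + 0 + 1 + 0 + 0 = 2.
By inclusion–exclusion the count is 120 − 85 + 2 = 37.

37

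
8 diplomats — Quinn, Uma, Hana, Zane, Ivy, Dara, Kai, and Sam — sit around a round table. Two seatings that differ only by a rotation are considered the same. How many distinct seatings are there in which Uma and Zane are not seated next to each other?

All circular seatings of 8 people number (7)! = 5040.
Those with Uma next to Zane: fuse the pair into one unit and seat 7 units around a circle — 2·(6)! = 1440.
Subtracting, 5040 − 1440 = 3600.

3600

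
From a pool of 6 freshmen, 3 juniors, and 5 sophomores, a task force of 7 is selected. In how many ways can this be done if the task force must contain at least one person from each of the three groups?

With no constraint there are C(14,7) = 3432 possible selections.
Subtract selections that omit an entire group: no freshmen → C(8,7) = 8; no juniors → C(11,7) = 330; no sophomores → C(9,7) = 36.
Add back selections omitting two groups (i.e. drawn from a single group): C(6,7) + C(3,7) + C(5,7) = 0.
By inclusion–exclusion: 3432 − 374 + 0 = 3058.

3058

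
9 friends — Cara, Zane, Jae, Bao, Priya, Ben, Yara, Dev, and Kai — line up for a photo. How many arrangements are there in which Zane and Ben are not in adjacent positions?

There are 9! = 362880 arrangements in all. If Zane and Ben are adjacent, merging them into one block gives 2·(8)! = 80640 arrangements.
So 362880 − 80640 = 282240 arrangements keep them apart.

282240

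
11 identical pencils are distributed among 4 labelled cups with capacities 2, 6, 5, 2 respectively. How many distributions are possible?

Ignoring the caps, the number of non-negative solutions to x_1+…+x_4 = 11 is C(14,3) = 364.
Subtract solutions that violate a single cap (substitute x_i' = x_i − (cap_i+1)): x_1 ≥ 3 gives C(11,3) = 165; x_2 ≥ 7 gives C(7,3) = 35; x_3 ≥ 6 gives C(8,3) = 56; x_4 ≥ 3 gives C(11,3) = 165. Together 421.
Add back pairs where two caps are both exceeded: 4 + 10 + 56 + 0 + 4 + 10 = 84.
By inclusion–exclusion the count is 364 − 421 + 84 = 27.

27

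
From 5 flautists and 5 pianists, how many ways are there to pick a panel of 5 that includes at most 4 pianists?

251

Split by how many pianists are chosen (0 through 4).
Sum: C(5,0)·C(5,5) + C(5,1)·C(5,4) + C(5,2)·C(5,3) + C(5,3)·C(5,2) + C(5,4)·C(5,1) = 1 + 25 + 100 + 100 + 25 = 251.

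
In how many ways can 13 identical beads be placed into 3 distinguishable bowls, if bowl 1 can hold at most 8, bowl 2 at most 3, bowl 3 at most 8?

22

Without the upper bounds there are C(15,2) = 105 ways to split 13 among 3 bowls.
Subtract solutions that violate a single cap (substitute x_i' = x_i − (cap_i+1)): x_1 ≥ 9 gives C(6,2) = 15; x_2 ≥ 4 gives C(11,2) = 55; x_3 ≥ 9 gives C(6,2) = 15. Together 85.
Add back pairs where two caps are both exceeded: 1 + 0 + 1 = 2.
By inclusion–exclusion the count is 105 − 85 + 2 = 22.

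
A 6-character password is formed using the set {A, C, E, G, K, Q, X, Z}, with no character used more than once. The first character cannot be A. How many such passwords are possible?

The first character has 8−1 = 7 choices (anything except A).
The remaining 5 characters are filled from the other 7 symbols without repetition: 7 × 6 × 5 × 4 × 3 = 2520.
Total: 7 × 2520 = 17640.

17640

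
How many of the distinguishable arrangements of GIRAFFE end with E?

360

Fix E in the last position and arrange the remaining 6 letters.
Those 6 letters have F appearing twice, giving (6)!/(2!) = 360.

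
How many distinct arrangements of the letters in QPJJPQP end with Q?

Fix Q in the last position and arrange the remaining 6 letters.
Those 6 letters have J appearing twice and P appearing 3 times, giving (6)!/(3!·2!) = 60.

60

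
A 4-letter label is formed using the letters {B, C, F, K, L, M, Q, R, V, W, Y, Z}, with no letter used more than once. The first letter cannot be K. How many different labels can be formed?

The first letter has 12−1 = 11 choices (anything except K).
The remaining 3 letters are filled from the other 11 symbols without repetition: 11 × 10 × 9 = 990.
Total: 11 × 990 = 10890.

10890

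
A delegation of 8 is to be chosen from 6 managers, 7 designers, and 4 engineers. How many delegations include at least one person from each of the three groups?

Total 8-person selections from all 17: C(17,8) = 24310.
Selections missing a whole group: no managers → C(11,8) = 165; no designers → C(10,8) = 45; no engineers → C(13,8) = 1287.
Add back selections omitting two groups (i.e. drawn from a single group): C(6,8) + C(7,8) + C(4,8) = 0.
By inclusion–exclusion: 24310 − 1497 + 0 = 22813.

22813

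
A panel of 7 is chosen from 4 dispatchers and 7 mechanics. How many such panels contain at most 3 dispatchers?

Split by how many dispatchers are chosen (0 through 3).
Sum: C(4,0)·C(7,7) + C(4,1)·C(7,6) + C(4,2)·C(7,5) + C(4,3)·C(7,4) = 1 + 28 + 126 + 140 = 295.

295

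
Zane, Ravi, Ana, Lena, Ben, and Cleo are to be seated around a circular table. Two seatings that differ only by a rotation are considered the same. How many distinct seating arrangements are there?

Seat Zane anywhere (absorbing the rotational symmetry), then permute the other 5: (5)! = 120.

120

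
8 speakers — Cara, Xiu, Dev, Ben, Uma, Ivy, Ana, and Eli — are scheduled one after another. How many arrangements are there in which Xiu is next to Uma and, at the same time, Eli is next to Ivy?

Treat {Xiu,Uma} as one block (2 orders) and {Eli,Ivy} as another (2 orders).
That leaves 6 units to arrange: 2 × 2 × 6! = 4 × 720 = 2880.

2880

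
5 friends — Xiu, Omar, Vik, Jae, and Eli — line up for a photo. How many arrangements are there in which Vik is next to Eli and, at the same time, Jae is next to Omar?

24

Treat {Vik,Eli} as one block (2 orders) and {Jae,Omar} as another (2 orders).
That leaves 3 units to arrange: 2 × 2 × 3! = 4 × 6 = 24.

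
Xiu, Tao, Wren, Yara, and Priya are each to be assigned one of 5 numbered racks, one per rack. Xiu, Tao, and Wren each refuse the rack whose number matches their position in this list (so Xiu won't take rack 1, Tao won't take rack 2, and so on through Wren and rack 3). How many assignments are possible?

64

Let Aᵢ (for i ∈ {1, 2, 3}) be the placements that put person i in their forbidden rack. Any j of these fix j positions, leaving (5−j)! ways to fill the rest, and there are C(3,j) ways to pick which j.
By inclusion–exclusion, the number of valid placements is Σ_{j=0}^{3} (−1)^j C(3,j)·(5−j)!.
Computing: 120 − 72 + 18 − 2 = 64.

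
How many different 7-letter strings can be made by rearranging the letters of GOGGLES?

840

Letter multiplicities in GOGGLES: E×1, G×3, L×1, O×1, S×1.
The number of distinct arrangements is 7!/(3!) = 5040/6 = 840.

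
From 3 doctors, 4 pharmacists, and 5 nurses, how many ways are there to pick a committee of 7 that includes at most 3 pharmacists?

736

Split by how many pharmacists are chosen (0 through 3).
Sum: C(4,0)·C(8,7) + C(4,1)·C(8,6) + C(4,2)·C(8,5) + C(4,3)·C(8,4) = 8 + 112 + 336 + 280 = 736.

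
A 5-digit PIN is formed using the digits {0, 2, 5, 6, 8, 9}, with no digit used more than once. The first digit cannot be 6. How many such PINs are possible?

The first digit has 6−1 = 5 choices (anything except 6).
The remaining 4 digits are filled from the other 5 symbols without repetition: 5 × 4 × 3 × 2 = 120.
Total: 5 × 120 = 600.

600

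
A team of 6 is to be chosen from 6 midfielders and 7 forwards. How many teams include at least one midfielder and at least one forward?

With no constraint there are C(13,6) = 1716 possible selections.
Selections missing a whole group: no midfielders → C(7,6) = 7; no forwards → C(6,6) = 1.
Both groups omitted at once is impossible, so 1716 − 8 = 1708.

1708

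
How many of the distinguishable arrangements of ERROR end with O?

With the last slot taken by O, it remains to arrange the other 4 letters (ERRR).
Those 4 letters have R appearing 3 times, giving (4)!/(3!) = 4.

4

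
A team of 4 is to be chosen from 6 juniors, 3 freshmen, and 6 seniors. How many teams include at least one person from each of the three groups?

648

With no constraint there are C(15,4) = 1365 possible selections.
Selections missing a whole group: no juniors → C(9,4) = 126; no freshmen → C(12,4) = 495; no seniors → C(9,4) = 126.
Add back selections omitting two groups (i.e. drawn from a single group): C(6,4) + C(3,4) + C(6,4) = 30.
By inclusion–exclusion: 1365 − 747 + 30 = 648.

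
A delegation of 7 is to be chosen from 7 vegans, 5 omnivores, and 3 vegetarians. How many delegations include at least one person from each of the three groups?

5516

Unrestricted: C(15,7) = 6435 ways to pick any 7 of the 15.
Subtract selections that omit an entire group: no vegans → C(8,7) = 8; no omnivores → C(10,7) = 120; no vegetarians → C(12,7) = 792.
Add back selections omitting two groups (i.e. drawn from a single group): C(7,7) + C(5,7) + C(3,7) = 1.
By inclusion–exclusion: 6435 − 920 + 1 = 5516.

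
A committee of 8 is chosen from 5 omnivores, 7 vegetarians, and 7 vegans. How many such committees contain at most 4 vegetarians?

Split by how many vegetarians are chosen (0 through 4).
Sum: C(7,0)·C(12,8) + C(7,1)·C(12,7) + C(7,2)·C(12,6) + C(7,3)·C(12,5) + C(7,4)·C(12,4) = 495 + 5544 + 19404 + 27720 + 17325 = 70488.

70488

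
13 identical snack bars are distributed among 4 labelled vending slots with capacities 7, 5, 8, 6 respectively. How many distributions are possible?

Without the upper bounds there are C(16,3) = 560 ways to split 13 among 4 vending slots.
Subtract solutions that violate a single cap (substitute x_i' = x_i − (cap_i+1)): x_1 ≥ 8 gives C(8,3) = 56; x_2 ≥ 6 gives C(10,3) = 120; x_3 ≥ 9 gives C(7,3) = 35; x_4 ≥ 7 gives C(9,3) = 84. Together 295.
Add back pairs where two caps are both exceeded: 0 + 0 + 0 + 0 + 1 + 0 = 1.
By inclusion–exclusion the count is 560 − 295 + 1 = 266.

266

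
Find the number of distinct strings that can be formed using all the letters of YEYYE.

Letter multiplicities in YEYYE: E×2, Y×3.
So there are 5! / (3!·2!) = 10 distinguishable arrangements.

10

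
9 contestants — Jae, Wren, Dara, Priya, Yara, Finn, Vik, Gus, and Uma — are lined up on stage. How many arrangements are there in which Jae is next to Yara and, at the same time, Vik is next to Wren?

Treat {Jae,Yara} as one block (2 orders) and {Vik,Wren} as another (2 orders).
That leaves 7 units to arrange: 2 × 2 × 7! = 4 × 5040 = 20160.

20160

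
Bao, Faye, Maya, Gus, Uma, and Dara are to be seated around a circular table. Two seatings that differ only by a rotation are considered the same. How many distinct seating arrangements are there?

120

Seat Bao anywhere (absorbing the rotational symmetry), then permute the other 5: (5)! = 120.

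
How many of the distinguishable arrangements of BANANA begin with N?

20

With the first slot taken by N, it remains to arrange the other 5 letters (BAANA).
Those 5 letters have A appearing 3 times, giving (5)!/(3!) = 20.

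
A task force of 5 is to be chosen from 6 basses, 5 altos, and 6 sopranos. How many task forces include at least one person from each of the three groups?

With no constraint there are C(17,5) = 6188 possible selections.
Subtract selections that omit an entire group: no basses → C(11,5) = 462; no altos → C(12,5) = 792; no sopranos → C(11,5) = 462.
Add back selections omitting two groups (i.e. drawn from a single group): C(6,5) + C(5,5) + C(6,5) = 13.
By inclusion–exclusion: 6188 − 1716 + 13 = 4485.

4485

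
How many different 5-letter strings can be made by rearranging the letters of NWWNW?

10

Letter multiplicities in NWWNW: N×2, W×3.
So there are 5! / (3!·2!) = 10 distinguishable arrangements.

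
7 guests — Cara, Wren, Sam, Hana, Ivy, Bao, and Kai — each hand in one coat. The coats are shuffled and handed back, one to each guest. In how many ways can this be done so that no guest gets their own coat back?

1854

Count assignments avoiding every fixed point. For any j of the 7 guests fixed to their own coat, the other 7−j can be arranged in (7−j)! ways.
By inclusion–exclusion this is Σ_{j=0}^{7} (−1)^j C(7,j)·(7−j)!.
Computing: 5040 − 5040 + 2520 − 840 + 210 − 42 + 7 − 1 = 1854.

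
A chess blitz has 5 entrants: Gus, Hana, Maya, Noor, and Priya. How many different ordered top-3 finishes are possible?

This is an ordered selection of 3 from 5: P(5,3).
That gives 5 × 4 × 3 = 60.

60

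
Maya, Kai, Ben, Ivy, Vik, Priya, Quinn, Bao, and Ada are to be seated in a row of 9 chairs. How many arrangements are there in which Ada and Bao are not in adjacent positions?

282240

There are 9! = 362880 arrangements in all. If Ada and Bao are adjacent, merging them into one block gives 2·(8)! = 80640 arrangements.
So 362880 − 80640 = 282240 arrangements keep them apart.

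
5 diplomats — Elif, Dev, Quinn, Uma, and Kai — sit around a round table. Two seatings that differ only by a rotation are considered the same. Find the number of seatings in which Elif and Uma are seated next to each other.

Treat {Elif, Uma} as one unit (2 internal orders) and seat the resulting 4 units around the table: (3)! circular arrangements.
So 2 × (3)! = 2 × 6 = 12.

12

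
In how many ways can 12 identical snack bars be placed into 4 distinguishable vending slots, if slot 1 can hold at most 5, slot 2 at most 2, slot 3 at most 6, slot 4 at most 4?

Without the upper bounds there are C(15,3) = 455 ways to split 12 among 4 vending slots.
Subtract solutions that violate a single cap (substitute x_i' = x_i − (cap_i+1)): x_1 ≥ 6 gives C(9,3) = 84; x_2 ≥ 3 gives C(12,3) = 220; x_3 ≥ 7 gives C(8,3) = 56; x_4 ≥ 5 gives C(10,3) = 120. Together 480.
Add back pairs where two caps are both exceeded: 20 + 0 + 4 + 10 + 35 + 1 = 70.
By inclusion–exclusion the count is 455 − 480 + 70 = 45.

45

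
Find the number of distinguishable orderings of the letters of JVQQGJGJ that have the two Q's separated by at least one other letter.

1260

There are 8!/(3!·2!·2!) = 1680 arrangements of JVQQGJGJ in total.
If the two Q's are adjacent, glue them into one block, leaving 7 items to arrange: (7)!/(3!·2!) = 420 ways.
Subtracting, 1680 − 420 = 1260 arrangements keep the Q's apart.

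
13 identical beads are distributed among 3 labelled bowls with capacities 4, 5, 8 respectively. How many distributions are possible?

15

By stars and bars, unrestricted non-negative solutions to x_1+…+x_3 = 13 number C(13+2,2) = 105.
Subtract solutions that violate a single cap (substitute x_i' = x_i − (cap_i+1)): x_1 ≥ 5 gives C(10,2) = 45; x_2 ≥ 6 gives C(9,2) = 36; x_3 ≥ 9 gives C(6,2) = 15. Together 96.
Add back pairs where two caps are both exceeded: 6 + 0 + 0 = 6.
By inclusion–exclusion the count is 105 − 96 + 6 = 15.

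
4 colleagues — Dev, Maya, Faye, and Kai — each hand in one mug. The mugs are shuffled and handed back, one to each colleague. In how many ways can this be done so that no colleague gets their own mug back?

9

Let Aᵢ be the assignments in which colleague i gets their own mug. We want the size of the complement of A₁∪…∪A_4.
By inclusion–exclusion this is Σ_{j=0}^{4} (−1)^j C(4,j)·(4−j)!.
Computing: 24 − 24 + 12 − 4 + 1 = 9.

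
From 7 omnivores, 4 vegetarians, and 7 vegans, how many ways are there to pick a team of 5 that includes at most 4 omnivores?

8547

Split by how many omnivores are chosen (0 through 4).
Sum: C(7,0)·C(11,5) + C(7,1)·C(11,4) + C(7,2)·C(11,3) + C(7,3)·C(11,2) + C(7,4)·C(11,1) = 462 + 2310 + 3465 + 1925 + 385 = 8547.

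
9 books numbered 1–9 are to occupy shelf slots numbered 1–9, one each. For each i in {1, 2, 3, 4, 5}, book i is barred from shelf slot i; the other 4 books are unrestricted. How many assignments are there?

205056

Let Aᵢ (for 1 ≤ i ≤ 5) be the placements that put book i in its forbidden shelf slot. Any j of these fix j positions, leaving (9−j)! ways to fill the rest, and there are C(5,j) ways to pick which j.
By inclusion–exclusion, the number of valid placements is Σ_{j=0}^{5} (−1)^j C(5,j)·(9−j)!.
Computing: 362880 − 201600 + 50400 − 7200 + 600 − 24 = 205056.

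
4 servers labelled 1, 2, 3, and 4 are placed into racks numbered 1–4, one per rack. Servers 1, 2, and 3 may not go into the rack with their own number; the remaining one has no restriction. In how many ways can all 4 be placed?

Let Aᵢ (for i ∈ {1, 2, 3}) be the placements that put server i in its forbidden rack. Any j of these fix j positions, leaving (4−j)! ways to fill the rest, and there are C(3,j) ways to pick which j.
By inclusion–exclusion, the number of valid placements is Σ_{j=0}^{3} (−1)^j C(3,j)·(4−j)!.
Computing: 24 − 18 + 6 − 1 = 11.

11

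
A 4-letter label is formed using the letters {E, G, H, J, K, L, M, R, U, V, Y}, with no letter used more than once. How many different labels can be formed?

Choose and order 4 of the 11 symbols: the first letter has 11 options, the next 10, then 9, 8.
11 × 10 × 9 × 8 = 7920.

7920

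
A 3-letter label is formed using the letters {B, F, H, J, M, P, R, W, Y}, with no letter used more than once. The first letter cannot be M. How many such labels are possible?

448

The first letter has 9−1 = 8 choices (anything except M).
The remaining 2 letters are filled from the other 8 symbols without repetition: 8 × 7 = 56.
Total: 8 × 56 = 448.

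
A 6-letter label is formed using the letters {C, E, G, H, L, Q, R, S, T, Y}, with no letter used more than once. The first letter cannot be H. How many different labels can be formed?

The first letter has 10−1 = 9 choices (anything except H).
The remaining 5 letters are filled from the other 9 symbols without repetition: 9 × 8 × 7 × 6 × 5 = 15120.
Total: 9 × 15120 = 136080.

136080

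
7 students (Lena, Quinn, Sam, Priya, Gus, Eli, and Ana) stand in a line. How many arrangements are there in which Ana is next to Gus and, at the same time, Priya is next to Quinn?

480

Treat {Ana,Gus} as one block (2 orders) and {Priya,Quinn} as another (2 orders).
That leaves 5 units to arrange: 2 × 2 × 5! = 4 × 120 = 480.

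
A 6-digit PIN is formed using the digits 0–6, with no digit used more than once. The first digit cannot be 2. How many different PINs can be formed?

The first digit has 7−1 = 6 choices (anything except 2).
The remaining 5 digits are filled from the other 6 symbols without repetition: 6 × 5 × 4 × 3 × 2 = 720.
Total: 6 × 720 = 4320.

4320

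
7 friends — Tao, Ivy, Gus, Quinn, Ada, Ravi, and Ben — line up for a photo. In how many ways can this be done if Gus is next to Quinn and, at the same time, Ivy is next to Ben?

480

Treat {Gus,Quinn} as one block (2 orders) and {Ivy,Ben} as another (2 orders).
That leaves 5 units to arrange: 2 × 2 × 5! = 4 × 120 = 480.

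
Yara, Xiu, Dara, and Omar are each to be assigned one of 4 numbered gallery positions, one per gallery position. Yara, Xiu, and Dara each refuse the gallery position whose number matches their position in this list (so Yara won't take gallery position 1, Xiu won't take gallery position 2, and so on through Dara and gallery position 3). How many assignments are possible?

11

Let Aᵢ (for i ∈ {1, 2, 3}) be the placements that put person i in their forbidden gallery position. Any j of these fix j positions, leaving (4−j)! ways to fill the rest, and there are C(3,j) ways to pick which j.
By inclusion–exclusion, the number of valid placements is Σ_{j=0}^{3} (−1)^j C(3,j)·(4−j)!.
Computing: 24 − 18 + 6 − 1 = 11.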